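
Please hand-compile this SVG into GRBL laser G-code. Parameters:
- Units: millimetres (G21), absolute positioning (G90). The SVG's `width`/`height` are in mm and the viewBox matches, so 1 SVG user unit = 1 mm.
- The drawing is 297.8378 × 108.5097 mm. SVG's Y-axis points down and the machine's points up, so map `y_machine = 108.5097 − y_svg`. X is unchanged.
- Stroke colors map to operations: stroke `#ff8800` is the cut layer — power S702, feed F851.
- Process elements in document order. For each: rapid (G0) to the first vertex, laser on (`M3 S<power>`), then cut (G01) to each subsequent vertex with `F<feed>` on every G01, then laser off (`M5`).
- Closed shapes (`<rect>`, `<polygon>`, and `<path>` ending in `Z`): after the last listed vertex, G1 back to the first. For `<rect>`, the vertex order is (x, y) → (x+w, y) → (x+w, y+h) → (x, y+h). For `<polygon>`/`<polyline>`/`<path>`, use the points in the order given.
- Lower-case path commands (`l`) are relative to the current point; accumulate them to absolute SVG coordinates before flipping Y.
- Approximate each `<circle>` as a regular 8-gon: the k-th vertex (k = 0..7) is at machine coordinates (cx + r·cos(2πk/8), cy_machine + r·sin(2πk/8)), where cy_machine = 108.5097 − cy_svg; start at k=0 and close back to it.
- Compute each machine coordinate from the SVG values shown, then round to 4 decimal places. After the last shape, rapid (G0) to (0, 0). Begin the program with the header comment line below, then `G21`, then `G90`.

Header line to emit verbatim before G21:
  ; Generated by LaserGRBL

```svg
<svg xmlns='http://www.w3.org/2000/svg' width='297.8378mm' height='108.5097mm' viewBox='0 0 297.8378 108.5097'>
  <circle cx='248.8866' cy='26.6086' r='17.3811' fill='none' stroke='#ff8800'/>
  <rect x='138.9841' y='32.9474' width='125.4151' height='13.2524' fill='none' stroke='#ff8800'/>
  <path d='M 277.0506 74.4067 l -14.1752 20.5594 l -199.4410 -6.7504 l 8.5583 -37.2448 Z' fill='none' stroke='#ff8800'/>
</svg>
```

1 u = 1 mm; y_m = 108.5097 − y.

[1] `<circle>` circle, #ff8800→cut S702 F851: (266.2677,81.9011) → (261.1769,94.1914) → (248.8866,99.2822) → (236.5963,94.1914) → (231.5055,81.9011) → (236.5963,69.6108) → (248.8866,64.5200) → (261.1769,69.6108) → (266.2677,81.9011) (closed)

[2] `<rect>` rectangle, #ff8800→cut S702 F851: (138.9841,75.5623) → (264.3992,75.5623) → (264.3992,62.3099) → (138.9841,62.3099) → (138.9841,75.5623) (closed)

[3] `<path>` closed polygon, #ff8800→cut S702 F851: (277.0506,34.1030) → (262.8754,13.5436) → (63.4344,20.2940) → (71.9927,57.5388) → (277.0506,34.1030) (closed)

; Generated by LaserGRBL
G21
G90
G0 X266.2677 Y81.9011
M3 S702
G01 X261.1769 Y94.1914 F851
G01 X248.8866 Y99.2822 F851
G01 X236.5963 Y94.1914 F851
G01 X231.5055 Y81.9011 F851
G01 X236.5963 Y69.6108 F851
G01 X248.8866 Y64.5200 F851
G01 X261.1769 Y69.6108 F851
G01 X266.2677 Y81.9011 F851
M5
G0 X138.9841 Y75.5623
M3 S702
G01 X264.3992 Y75.5623 F851
G01 X264.3992 Y62.3099 F851
G01 X138.9841 Y62.3099 F851
G01 X138.9841 Y75.5623 F851
M5
G0 X277.0506 Y34.1030
M3 S702
G01 X262.8754 Y13.5436 F851
G01 X63.4344 Y20.2940 F851
G01 X71.9927 Y57.5388 F851
G01 X277.0506 Y34.1030 F851
M5
G0 X0.0000 Y0.0000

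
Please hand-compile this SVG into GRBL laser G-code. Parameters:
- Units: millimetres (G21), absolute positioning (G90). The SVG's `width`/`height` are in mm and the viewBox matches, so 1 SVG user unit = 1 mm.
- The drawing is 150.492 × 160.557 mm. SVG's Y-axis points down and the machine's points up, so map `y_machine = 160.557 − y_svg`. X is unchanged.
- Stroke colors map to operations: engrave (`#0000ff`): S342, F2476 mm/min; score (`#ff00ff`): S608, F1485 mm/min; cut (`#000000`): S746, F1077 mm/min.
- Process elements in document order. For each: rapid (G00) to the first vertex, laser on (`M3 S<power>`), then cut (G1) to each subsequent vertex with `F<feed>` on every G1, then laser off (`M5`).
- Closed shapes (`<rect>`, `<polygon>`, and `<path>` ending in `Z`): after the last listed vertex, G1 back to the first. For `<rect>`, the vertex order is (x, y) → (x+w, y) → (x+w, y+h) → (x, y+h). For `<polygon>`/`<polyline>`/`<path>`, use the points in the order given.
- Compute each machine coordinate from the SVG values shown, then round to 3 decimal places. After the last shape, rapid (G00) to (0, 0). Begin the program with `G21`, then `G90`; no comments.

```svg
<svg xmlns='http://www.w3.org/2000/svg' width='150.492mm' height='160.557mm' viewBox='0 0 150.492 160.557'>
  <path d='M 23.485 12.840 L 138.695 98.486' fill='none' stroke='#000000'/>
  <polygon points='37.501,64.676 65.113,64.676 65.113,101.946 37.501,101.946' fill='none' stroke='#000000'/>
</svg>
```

G21
G90
G00 X23.485 Y147.717
M3 S746
G1 X138.695 Y62.071 F1077
M5
G00 X37.501 Y95.881
M3 S746
G1 X65.113 Y95.881 F1077
G1 X65.113 Y58.611 F1077
G1 X37.501 Y58.611 F1077
G1 X37.501 Y95.881 F1077
M5
G00 X0.000 Y0.000

Since the viewBox matches the mm dimensions, user units are millimetres directly. The only transform is the Y-flip y_m = 160.557 − y_svg.

Shape 1 is a line segment drawn with `<path>`. Its stroke #000000 means cut at S746, F1077. After flipping Y the toolpath is (23.485,147.717) → (138.695,62.071).

Shape 2 is a rectangle drawn with `<polygon>`. Its stroke #000000 means cut at S746, F1077. After flipping Y the toolpath is (37.501,95.881) → (65.113,95.881) → (65.113,58.611) → (37.501,58.611) → (37.501,95.881), returning to the start.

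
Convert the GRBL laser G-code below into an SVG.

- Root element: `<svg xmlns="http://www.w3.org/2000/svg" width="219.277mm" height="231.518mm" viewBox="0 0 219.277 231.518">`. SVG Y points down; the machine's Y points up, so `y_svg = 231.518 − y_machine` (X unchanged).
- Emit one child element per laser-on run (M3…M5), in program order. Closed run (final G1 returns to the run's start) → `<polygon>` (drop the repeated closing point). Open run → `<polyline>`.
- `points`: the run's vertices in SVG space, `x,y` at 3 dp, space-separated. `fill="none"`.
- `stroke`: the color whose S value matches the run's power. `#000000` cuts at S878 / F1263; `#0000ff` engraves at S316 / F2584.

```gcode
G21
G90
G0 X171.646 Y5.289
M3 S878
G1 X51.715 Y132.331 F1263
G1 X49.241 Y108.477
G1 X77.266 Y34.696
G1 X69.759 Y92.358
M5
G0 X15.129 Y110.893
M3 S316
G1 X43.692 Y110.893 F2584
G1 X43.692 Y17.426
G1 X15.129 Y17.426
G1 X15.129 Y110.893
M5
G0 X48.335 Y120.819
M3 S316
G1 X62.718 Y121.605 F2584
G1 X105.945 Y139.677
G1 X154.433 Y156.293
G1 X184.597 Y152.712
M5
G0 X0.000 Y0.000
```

Each laser-on run becomes one SVG element. Flip Y back into SVG space with y_svg = 231.518 − y_machine.

Run 1: S878 ⇒ cut layer `#000000`. The run is open, so emit a `<polyline>` with points (Y-flipped): 171.646,226.229 51.715,99.187 49.241,123.041 77.266,196.822 69.759,139.160.

Run 2: the run's S316 means `#0000ff` (engrave). The run returns to its start, so emit a `<polygon>` with points (Y-flipped): 15.129,120.625 43.692,120.625 43.692,214.092 15.129,214.092.

Run 3: S316 ⇒ engrave layer `#0000ff`. The run is open, so emit a `<polyline>` with points (Y-flipped): 48.335,110.699 62.718,109.913 105.945,91.841 154.433,75.225 184.597,78.806.

<svg xmlns="http://www.w3.org/2000/svg" width="219.277mm" height="231.518mm" viewBox="0 0 219.277 231.518">
  <polyline points="171.646,226.229 51.715,99.187 49.241,123.041 77.266,196.822 69.759,139.160" fill="none" stroke="#000000"/>
  <polygon points="15.129,120.625 43.692,120.625 43.692,214.092 15.129,214.092" fill="none" stroke="#0000ff"/>
  <polyline points="48.335,110.699 62.718,109.913 105.945,91.841 154.433,75.225 184.597,78.806" fill="none" stroke="#0000ff"/>
</svg>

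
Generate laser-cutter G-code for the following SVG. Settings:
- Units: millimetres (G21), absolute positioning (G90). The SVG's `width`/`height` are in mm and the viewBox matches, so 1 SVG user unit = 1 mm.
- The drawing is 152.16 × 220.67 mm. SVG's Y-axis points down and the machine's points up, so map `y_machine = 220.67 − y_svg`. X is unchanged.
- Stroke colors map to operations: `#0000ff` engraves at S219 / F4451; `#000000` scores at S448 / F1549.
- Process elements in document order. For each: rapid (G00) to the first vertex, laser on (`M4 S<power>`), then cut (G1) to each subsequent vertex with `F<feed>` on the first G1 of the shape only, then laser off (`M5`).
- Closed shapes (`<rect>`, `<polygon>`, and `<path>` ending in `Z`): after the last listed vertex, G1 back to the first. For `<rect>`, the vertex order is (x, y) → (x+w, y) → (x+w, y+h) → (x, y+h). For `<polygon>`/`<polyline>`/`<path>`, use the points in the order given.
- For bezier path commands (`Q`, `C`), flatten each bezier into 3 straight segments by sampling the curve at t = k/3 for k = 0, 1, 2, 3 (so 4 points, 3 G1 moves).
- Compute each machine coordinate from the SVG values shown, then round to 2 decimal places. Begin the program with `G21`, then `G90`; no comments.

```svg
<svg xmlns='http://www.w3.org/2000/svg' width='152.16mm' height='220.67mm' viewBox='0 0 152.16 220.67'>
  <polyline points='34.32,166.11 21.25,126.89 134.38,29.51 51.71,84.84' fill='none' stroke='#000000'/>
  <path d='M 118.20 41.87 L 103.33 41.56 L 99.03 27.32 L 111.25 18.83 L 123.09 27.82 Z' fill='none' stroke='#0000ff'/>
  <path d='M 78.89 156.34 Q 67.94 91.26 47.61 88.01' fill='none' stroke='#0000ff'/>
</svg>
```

Since the viewBox matches the mm dimensions, user units are millimetres directly. The only transform is the Y-flip y_m = 220.67 − y_svg.

Shape 1 is a open polyline drawn with `<polyline>`. Its stroke #000000 means score at S448, F1549. After flipping Y the toolpath is (34.32,54.56) → (21.25,93.78) → (134.38,191.16) → (51.71,135.83).

Shape 2 is a regular polygon drawn with `<path>`. Its stroke #0000ff means engrave at S219, F4451. After flipping Y the toolpath is (118.20,178.80) → (103.33,179.11) → (99.03,193.35) → (111.25,201.84) → (123.09,192.85) → (118.20,178.80), returning to the start.

Shape 3 is a quadratic bezier drawn with `<path>`. Its stroke #0000ff means engrave at S219, F4451. After flipping Y the toolpath is (78.89,64.33) → (70.55,100.85) → (60.12,123.62) → (47.61,132.66).

G21
G90
G00 X34.32 Y54.56
M4 S448
G1 X21.25 Y93.78 F1549
G1 X134.38 Y191.16
G1 X51.71 Y135.83
M5
G00 X118.20 Y178.80
M4 S219
G1 X103.33 Y179.11 F4451
G1 X99.03 Y193.35
G1 X111.25 Y201.84
G1 X123.09 Y192.85
G1 X118.20 Y178.80
M5
G00 X78.89 Y64.33
M4 S219
G1 X70.55 Y100.85 F4451
G1 X60.12 Y123.62
G1 X47.61 Y132.66
M5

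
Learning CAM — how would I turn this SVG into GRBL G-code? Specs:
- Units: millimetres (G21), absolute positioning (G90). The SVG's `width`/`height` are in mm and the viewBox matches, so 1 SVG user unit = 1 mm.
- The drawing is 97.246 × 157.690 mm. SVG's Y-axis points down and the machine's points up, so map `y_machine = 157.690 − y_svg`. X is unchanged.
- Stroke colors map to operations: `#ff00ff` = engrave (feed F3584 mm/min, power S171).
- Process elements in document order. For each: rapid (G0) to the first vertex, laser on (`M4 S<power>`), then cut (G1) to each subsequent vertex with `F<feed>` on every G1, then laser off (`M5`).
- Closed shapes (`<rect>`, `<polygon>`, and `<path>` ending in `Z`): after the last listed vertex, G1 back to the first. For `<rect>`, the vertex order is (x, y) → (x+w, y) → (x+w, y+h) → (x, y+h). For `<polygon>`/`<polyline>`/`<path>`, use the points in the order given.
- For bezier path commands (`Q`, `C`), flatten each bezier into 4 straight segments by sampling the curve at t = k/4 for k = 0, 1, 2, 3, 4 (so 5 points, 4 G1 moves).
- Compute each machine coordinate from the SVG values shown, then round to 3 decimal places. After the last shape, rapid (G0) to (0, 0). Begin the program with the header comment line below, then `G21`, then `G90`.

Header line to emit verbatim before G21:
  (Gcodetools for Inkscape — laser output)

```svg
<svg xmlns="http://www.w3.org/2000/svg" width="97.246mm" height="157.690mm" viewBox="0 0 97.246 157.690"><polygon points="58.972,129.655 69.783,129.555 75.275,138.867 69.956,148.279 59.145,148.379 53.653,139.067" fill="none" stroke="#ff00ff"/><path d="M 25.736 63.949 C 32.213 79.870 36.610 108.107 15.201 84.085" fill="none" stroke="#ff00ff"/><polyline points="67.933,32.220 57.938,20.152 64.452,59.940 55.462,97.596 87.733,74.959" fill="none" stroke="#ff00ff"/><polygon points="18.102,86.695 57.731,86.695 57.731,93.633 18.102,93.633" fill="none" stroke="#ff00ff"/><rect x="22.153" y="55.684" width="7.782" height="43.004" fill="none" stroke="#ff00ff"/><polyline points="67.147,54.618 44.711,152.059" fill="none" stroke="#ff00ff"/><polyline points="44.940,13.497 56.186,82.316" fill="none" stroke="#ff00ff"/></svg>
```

1 u = 1 mm; y_m = 157.690 − y.

[1] `<polygon>` regular polygon, #ff00ff→engrave S171 F3584: (58.972,28.035) → (69.783,28.135) → (75.275,18.823) → (69.956,9.411) → (59.145,9.311) → (53.653,18.623) → (58.972,28.035) (closed)

[2] `<path>` cubic bezier, #ff00ff→engrave S171 F3584: (25.736,93.741) → (29.833,80.500) → (30.926,68.694) → (26.790,64.378) → (15.201,73.605)

[3] `<polyline>` open polyline, #ff00ff→engrave S171 F3584: (67.933,125.470) → (57.938,137.538) → (64.452,97.750) → (55.462,60.094) → (87.733,82.731)

[4] `<polygon>` rectangle, #ff00ff→engrave S171 F3584: (18.102,70.995) → (57.731,70.995) → (57.731,64.057) → (18.102,64.057) → (18.102,70.995) (closed)

[5] `<rect>` rectangle, #ff00ff→engrave S171 F3584: (22.153,102.006) → (29.935,102.006) → (29.935,59.002) → (22.153,59.002) → (22.153,102.006) (closed)

[6] `<polyline>` line segment, #ff00ff→engrave S171 F3584: (67.147,103.072) → (44.711,5.631)

[7] `<polyline>` line segment, #ff00ff→engrave S171 F3584: (44.940,144.193) → (56.186,75.374)

(Gcodetools for Inkscape — laser output)
G21
G90
G0 X58.972 Y28.035
M4 S171
G1 X69.783 Y28.135 F3584
G1 X75.275 Y18.823 F3584
G1 X69.956 Y9.411 F3584
G1 X59.145 Y9.311 F3584
G1 X53.653 Y18.623 F3584
G1 X58.972 Y28.035 F3584
M5
G0 X25.736 Y93.741
M4 S171
G1 X29.833 Y80.500 F3584
G1 X30.926 Y68.694 F3584
G1 X26.790 Y64.378 F3584
G1 X15.201 Y73.605 F3584
M5
G0 X67.933 Y125.470
M4 S171
G1 X57.938 Y137.538 F3584
G1 X64.452 Y97.750 F3584
G1 X55.462 Y60.094 F3584
G1 X87.733 Y82.731 F3584
M5
G0 X18.102 Y70.995
M4 S171
G1 X57.731 Y70.995 F3584
G1 X57.731 Y64.057 F3584
G1 X18.102 Y64.057 F3584
G1 X18.102 Y70.995 F3584
M5
G0 X22.153 Y102.006
M4 S171
G1 X29.935 Y102.006 F3584
G1 X29.935 Y59.002 F3584
G1 X22.153 Y59.002 F3584
G1 X22.153 Y102.006 F3584
M5
G0 X67.147 Y103.072
M4 S171
G1 X44.711 Y5.631 F3584
M5
G0 X44.940 Y144.193
M4 S171
G1 X56.186 Y75.374 F3584
M5
G0 X0.000 Y0.000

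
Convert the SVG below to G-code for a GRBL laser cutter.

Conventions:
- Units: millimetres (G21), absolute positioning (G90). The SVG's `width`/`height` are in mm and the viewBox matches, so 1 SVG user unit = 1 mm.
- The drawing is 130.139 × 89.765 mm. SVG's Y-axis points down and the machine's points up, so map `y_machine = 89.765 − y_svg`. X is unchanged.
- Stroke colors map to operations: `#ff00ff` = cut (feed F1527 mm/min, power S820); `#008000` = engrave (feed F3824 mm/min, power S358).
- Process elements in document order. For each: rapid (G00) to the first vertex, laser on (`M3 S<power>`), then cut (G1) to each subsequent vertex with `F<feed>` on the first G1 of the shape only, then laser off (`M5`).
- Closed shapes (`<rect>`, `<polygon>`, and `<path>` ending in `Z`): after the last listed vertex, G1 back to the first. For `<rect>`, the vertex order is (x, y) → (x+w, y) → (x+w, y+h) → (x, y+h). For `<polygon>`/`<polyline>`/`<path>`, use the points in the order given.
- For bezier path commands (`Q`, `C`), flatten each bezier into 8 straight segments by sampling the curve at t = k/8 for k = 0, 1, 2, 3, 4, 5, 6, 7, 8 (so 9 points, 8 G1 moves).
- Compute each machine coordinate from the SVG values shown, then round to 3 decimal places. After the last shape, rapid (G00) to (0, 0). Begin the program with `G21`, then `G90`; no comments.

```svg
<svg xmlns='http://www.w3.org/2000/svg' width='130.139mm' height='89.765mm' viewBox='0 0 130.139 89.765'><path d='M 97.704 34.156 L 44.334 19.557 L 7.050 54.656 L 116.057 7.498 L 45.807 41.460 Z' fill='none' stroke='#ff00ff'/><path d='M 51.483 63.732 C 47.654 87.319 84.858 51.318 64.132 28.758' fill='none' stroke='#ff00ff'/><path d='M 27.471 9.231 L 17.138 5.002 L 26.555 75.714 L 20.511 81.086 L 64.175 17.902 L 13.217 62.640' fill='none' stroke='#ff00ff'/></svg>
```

G21
G90
G00 X97.704 Y55.609
M3 S820
G1 X44.334 Y70.208 F1527
G1 X7.050 Y35.109
G1 X116.057 Y82.267
G1 X45.807 Y48.305
G1 X97.704 Y55.609
M5
G00 X51.483 Y26.033
M3 S820
G1 X51.777 Y19.838 F1527
G1 X54.759 Y18.374
G1 X59.267 Y20.785
G1 X64.144 Y26.215
G1 X68.228 Y33.808
G1 X70.361 Y42.708
G1 X69.382 Y52.060
G1 X64.132 Y61.007
M5
G00 X27.471 Y80.534
M3 S820
G1 X17.138 Y84.763 F1527
G1 X26.555 Y14.051
G1 X20.511 Y8.679
G1 X64.175 Y71.863
G1 X13.217 Y27.125
M5
G00 X0.000 Y0.000

1 u = 1 mm; y_m = 89.765 − y.

[1] `<path>` closed polygon, #ff00ff→cut S820 F1527: (97.704,55.609) → (44.334,70.208) → (7.050,35.109) → (116.057,82.267) → (45.807,48.305) → (97.704,55.609) (closed)

[2] `<path>` cubic bezier, #ff00ff→cut S820 F1527: (51.483,26.033) → (51.777,19.838) → (54.759,18.374) → (59.267,20.785) → (64.144,26.215) → (68.228,33.808) → (70.361,42.708) → (69.382,52.060) → (64.132,61.007)

[3] `<path>` open polyline, #ff00ff→cut S820 F1527: (27.471,80.534) → (17.138,84.763) → (26.555,14.051) → (20.511,8.679) → (64.175,71.863) → (13.217,27.125)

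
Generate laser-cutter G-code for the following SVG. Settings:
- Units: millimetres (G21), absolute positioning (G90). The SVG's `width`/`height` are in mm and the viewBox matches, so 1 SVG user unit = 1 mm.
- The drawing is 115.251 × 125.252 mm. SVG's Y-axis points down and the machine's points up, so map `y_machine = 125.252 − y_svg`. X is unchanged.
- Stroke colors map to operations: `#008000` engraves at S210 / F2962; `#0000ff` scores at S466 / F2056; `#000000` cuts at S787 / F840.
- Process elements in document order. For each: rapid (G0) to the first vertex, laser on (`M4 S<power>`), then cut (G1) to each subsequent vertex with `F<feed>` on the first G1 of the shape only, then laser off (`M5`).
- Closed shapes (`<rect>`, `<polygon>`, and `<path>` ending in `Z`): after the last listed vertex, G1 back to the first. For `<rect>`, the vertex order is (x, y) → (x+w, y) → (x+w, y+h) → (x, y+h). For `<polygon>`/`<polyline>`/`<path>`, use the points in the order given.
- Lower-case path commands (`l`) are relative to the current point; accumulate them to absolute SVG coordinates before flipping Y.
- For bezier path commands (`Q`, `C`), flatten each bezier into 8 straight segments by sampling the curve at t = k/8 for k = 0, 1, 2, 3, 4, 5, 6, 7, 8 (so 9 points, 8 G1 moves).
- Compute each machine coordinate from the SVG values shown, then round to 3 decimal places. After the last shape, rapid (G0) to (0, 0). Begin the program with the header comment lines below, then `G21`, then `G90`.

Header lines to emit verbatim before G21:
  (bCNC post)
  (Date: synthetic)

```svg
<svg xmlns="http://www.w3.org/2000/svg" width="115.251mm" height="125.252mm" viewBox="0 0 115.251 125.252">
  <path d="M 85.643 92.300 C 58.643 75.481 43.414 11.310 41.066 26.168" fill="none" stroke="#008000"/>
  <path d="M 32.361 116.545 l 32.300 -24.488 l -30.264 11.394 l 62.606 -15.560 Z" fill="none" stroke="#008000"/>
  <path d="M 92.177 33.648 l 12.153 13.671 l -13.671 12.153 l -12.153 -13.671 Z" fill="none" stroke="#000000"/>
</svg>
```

1 u = 1 mm; y_m = 125.252 − y.

[1] `<path>` cubic bezier, #008000→engrave S210 F2962: (85.643,32.952) → (76.072,41.232) → (67.617,52.470) → (60.292,65.185) → (54.110,77.897) → (49.083,89.124) → (45.225,97.384) → (42.548,101.198) → (41.066,99.084)

[2] `<path>` closed polygon, #008000→engrave S210 F2962: (32.361,8.707) → (64.661,33.195) → (34.397,21.801) → (97.003,37.361) → (32.361,8.707) (closed)

[3] `<path>` regular polygon, #000000→cut S787 F840: (92.177,91.604) → (104.330,77.933) → (90.659,65.780) → (78.506,79.451) → (92.177,91.604) (closed)

(bCNC post)
(Date: synthetic)
G21
G90
G0 X85.643 Y32.952
M4 S210
G1 X76.072 Y41.232 F2962
G1 X67.617 Y52.470
G1 X60.292 Y65.185
G1 X54.110 Y77.897
G1 X49.083 Y89.124
G1 X45.225 Y97.384
G1 X42.548 Y101.198
G1 X41.066 Y99.084
M5
G0 X32.361 Y8.707
M4 S210
G1 X64.661 Y33.195 F2962
G1 X34.397 Y21.801
G1 X97.003 Y37.361
G1 X32.361 Y8.707
M5
G0 X92.177 Y91.604
M4 S787
G1 X104.330 Y77.933 F840
G1 X90.659 Y65.780
G1 X78.506 Y79.451
G1 X92.177 Y91.604
M5
G0 X0.000 Y0.000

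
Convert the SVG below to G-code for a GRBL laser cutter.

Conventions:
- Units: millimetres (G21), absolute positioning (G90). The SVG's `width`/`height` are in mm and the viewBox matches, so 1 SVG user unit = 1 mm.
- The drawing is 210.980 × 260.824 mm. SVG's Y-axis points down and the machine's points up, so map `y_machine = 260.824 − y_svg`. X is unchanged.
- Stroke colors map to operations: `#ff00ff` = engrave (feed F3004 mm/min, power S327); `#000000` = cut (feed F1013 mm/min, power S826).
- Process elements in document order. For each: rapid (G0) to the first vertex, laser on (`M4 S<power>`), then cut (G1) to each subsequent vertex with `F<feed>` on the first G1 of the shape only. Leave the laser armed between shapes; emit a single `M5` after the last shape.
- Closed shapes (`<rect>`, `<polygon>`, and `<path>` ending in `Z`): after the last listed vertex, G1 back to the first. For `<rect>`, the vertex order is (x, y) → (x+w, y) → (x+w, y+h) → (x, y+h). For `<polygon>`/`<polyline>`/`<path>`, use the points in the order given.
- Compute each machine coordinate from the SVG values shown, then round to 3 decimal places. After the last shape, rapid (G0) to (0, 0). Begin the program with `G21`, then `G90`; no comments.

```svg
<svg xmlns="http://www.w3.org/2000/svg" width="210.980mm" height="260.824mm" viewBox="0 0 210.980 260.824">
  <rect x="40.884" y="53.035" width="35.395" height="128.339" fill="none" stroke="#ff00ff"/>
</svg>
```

1 u = 1 mm; y_m = 260.824 − y.

[1] `<rect>` rectangle, #ff00ff→engrave S327 F3004: (40.884,207.789) → (76.279,207.789) → (76.279,79.450) → (40.884,79.450) → (40.884,207.789) (closed)

G21
G90
G0 X40.884 Y207.789
M4 S327
G1 X76.279 Y207.789 F3004
G1 X76.279 Y79.450
G1 X40.884 Y79.450
G1 X40.884 Y207.789
M5
G0 X0.000 Y0.000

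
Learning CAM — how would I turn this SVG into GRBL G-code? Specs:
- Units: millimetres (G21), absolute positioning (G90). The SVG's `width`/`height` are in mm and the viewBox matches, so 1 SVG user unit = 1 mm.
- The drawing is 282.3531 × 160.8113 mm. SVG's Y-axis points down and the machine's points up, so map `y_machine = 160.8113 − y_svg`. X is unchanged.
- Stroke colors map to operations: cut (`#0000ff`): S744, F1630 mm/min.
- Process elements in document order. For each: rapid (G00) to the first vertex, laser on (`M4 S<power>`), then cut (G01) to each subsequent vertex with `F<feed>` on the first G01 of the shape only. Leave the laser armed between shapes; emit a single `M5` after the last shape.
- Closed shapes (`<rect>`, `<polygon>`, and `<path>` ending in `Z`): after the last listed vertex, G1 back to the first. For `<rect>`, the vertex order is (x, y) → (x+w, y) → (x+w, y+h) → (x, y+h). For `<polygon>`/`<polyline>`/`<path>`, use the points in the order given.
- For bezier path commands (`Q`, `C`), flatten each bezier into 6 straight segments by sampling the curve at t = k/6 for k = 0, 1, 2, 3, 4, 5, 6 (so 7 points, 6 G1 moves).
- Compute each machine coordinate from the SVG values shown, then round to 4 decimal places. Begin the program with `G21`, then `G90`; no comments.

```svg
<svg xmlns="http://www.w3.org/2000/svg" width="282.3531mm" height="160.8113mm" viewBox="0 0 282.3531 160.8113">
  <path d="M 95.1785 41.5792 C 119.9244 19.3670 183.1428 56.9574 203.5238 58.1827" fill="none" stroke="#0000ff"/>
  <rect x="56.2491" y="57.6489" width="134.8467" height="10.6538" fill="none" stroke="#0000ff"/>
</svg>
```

G21
G90
G00 X95.1785 Y119.2321
M4 S744
G01 X110.3811 Y125.7999 F1630
G01 X129.7371 Y125.0719
G01 X150.9880 Y119.7194
G01 X171.8751 Y112.4138
G01 X190.1400 Y105.8265
G01 X203.5238 Y102.6286
G00 X56.2491 Y103.1624
M4 S744
G01 X191.0958 Y103.1624 F1630
G01 X191.0958 Y92.5086
G01 X56.2491 Y92.5086
G01 X56.2491 Y103.1624
M5

viewBox `0 0 282.3531 160.8113` with mm width/height → 1 unit = 1 mm. Flip: y_m = 160.8113 − y_svg.

**Shape 1** — `<path>` cubic bezier, stroke `#0000ff` → cut (S744, F1630). Control points (SVG): P0=(95.1785,41.5792), P1=(119.9244,19.3670), P2=(183.1428,56.9574), P3=(203.5238,58.1827); sampled at t=k/6. Machine vertices: (95.1785,119.2321) → (110.3811,125.7999) → (129.7371,125.0719) → (150.9880,119.7194) → (171.8751,112.4138) → (190.1400,105.8265) → (203.5238,102.6286). Open path.

**Shape 2** — `<rect>` rectangle, stroke `#0000ff` → cut (S744, F1630). Machine vertices: (56.2491,103.1624) → (191.0958,103.1624) → (191.0958,92.5086) → (56.2491,92.5086) → (56.2491,103.1624). Closed: final G1 returns to the first vertex.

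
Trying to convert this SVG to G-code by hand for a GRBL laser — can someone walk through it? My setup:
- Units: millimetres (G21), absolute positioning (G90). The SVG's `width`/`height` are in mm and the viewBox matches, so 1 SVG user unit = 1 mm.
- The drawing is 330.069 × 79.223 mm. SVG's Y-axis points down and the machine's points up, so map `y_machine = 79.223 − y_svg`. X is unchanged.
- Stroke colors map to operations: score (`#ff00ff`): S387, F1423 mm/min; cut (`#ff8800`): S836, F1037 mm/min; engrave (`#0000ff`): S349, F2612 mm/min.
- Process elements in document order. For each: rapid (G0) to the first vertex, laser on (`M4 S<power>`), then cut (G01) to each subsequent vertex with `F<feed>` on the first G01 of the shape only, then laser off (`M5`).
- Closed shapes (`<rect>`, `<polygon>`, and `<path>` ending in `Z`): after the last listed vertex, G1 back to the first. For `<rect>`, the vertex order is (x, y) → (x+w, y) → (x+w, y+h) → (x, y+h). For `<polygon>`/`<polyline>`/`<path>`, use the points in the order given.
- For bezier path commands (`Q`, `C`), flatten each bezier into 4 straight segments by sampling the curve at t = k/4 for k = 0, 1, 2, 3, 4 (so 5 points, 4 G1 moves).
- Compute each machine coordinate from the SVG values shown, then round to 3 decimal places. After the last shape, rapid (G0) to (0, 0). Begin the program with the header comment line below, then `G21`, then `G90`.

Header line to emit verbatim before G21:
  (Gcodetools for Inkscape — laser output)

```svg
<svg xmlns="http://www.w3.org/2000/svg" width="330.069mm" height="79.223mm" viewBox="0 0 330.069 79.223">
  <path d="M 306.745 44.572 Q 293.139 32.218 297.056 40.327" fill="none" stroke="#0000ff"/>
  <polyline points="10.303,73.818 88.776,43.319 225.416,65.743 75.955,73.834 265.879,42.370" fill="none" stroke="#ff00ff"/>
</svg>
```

Since the viewBox matches the mm dimensions, user units are millimetres directly. The only transform is the Y-flip y_m = 79.223 − y_svg.

Shape 1 is a quadratic bezier drawn with `<path>`. Its stroke #0000ff means engrave at S349, F2612. After flipping Y the toolpath is (306.745,34.651) → (301.037,39.549) → (297.520,41.889) → (296.193,41.672) → (297.056,38.896).

Shape 2 is a open polyline drawn with `<polyline>`. Its stroke #ff00ff means score at S387, F1423. After flipping Y the toolpath is (10.303,5.405) → (88.776,35.904) → (225.416,13.480) → (75.955,5.389) → (265.879,36.853).

(Gcodetools for Inkscape — laser output)
G21
G90
G0 X306.745 Y34.651
M4 S349
G01 X301.037 Y39.549 F2612
G01 X297.520 Y41.889
G01 X296.193 Y41.672
G01 X297.056 Y38.896
M5
G0 X10.303 Y5.405
M4 S387
G01 X88.776 Y35.904 F1423
G01 X225.416 Y13.480
G01 X75.955 Y5.389
G01 X265.879 Y36.853
M5
G0 X0.000 Y0.000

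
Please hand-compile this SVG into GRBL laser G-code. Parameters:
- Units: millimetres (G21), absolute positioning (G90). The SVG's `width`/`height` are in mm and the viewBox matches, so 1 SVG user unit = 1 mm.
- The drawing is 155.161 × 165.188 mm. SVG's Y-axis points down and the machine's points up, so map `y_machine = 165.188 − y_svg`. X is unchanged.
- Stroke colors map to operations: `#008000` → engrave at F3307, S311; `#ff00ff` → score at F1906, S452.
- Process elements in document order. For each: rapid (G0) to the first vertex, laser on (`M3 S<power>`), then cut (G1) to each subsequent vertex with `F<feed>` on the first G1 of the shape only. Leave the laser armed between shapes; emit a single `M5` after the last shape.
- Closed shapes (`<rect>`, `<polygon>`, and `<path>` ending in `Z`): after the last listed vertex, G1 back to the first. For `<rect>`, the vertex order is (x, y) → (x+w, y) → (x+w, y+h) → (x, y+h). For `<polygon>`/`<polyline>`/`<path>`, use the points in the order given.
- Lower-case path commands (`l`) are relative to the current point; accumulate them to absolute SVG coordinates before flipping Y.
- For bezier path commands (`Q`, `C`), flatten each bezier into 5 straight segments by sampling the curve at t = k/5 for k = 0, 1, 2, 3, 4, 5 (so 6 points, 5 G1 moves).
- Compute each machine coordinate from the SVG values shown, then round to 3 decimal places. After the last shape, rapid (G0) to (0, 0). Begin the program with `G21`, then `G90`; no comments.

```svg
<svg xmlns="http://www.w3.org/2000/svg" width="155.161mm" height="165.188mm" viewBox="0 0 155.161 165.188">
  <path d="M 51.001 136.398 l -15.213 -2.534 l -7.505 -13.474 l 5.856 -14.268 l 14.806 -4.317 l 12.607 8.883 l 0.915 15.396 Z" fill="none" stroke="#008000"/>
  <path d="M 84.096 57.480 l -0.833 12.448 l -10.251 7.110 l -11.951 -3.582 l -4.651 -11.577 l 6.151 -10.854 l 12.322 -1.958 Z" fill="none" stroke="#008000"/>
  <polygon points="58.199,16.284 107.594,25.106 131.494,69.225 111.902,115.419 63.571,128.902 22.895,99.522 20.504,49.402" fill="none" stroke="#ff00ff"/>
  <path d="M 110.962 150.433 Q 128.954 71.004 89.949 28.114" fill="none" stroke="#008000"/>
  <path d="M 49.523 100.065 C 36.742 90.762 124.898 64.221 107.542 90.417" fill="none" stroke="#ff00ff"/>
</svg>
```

viewBox `0 0 155.161 165.188` with mm width/height → 1 unit = 1 mm. Flip: y_m = 165.188 − y_svg.

**Shape 1** — `<path>` regular polygon, stroke `#008000` → engrave (S311, F3307). Machine vertices: (51.001,28.790) → (35.788,31.324) → (28.283,44.798) → (34.139,59.066) → (48.945,63.383) → (61.552,54.500) → (62.467,39.104) → (51.001,28.790). Closed: final G1 returns to the first vertex.

**Shape 2** — `<path>` regular polygon, stroke `#008000` → engrave (S311, F3307). Machine vertices: (84.096,107.708) → (83.263,95.260) → (73.012,88.150) → (61.061,91.732) → (56.410,103.309) → (62.561,114.163) → (74.883,116.121) → (84.096,107.708). Closed: final G1 returns to the first vertex.

**Shape 3** — `<polygon>` regular polygon, stroke `#ff00ff` → score (S452, F1906). Machine vertices: (58.199,148.904) → (107.594,140.082) → (131.494,95.963) → (111.902,49.769) → (63.571,36.286) → (22.895,65.666) → (20.504,115.786) → (58.199,148.904). Closed: final G1 returns to the first vertex.

**Shape 4** — `<path>` quadratic bezier, stroke `#008000` → engrave (S311, F3307). Control points (SVG): P0=(110.962,150.433), P1=(128.954,71.004), P2=(89.949,28.114); sampled at t=k/5. Machine vertices: (110.962,14.755) → (115.879,45.065) → (116.236,72.452) → (112.033,96.916) → (103.271,118.456) → (89.949,137.074). Open path.

**Shape 5** — `<path>` cubic bezier, stroke `#ff00ff` → score (S452, F1906). Control points (SVG): P0=(49.523,100.065), P1=(36.742,90.762), P2=(124.898,64.221), P3=(107.542,90.417); sampled at t=k/5. Machine vertices: (49.523,65.123) → (52.315,72.214) → (69.423,80.082) → (90.936,85.371) → (106.946,84.720) → (107.542,74.771). Open path.

G21
G90
G0 X51.001 Y28.790
M3 S311
G1 X35.788 Y31.324 F3307
G1 X28.283 Y44.798
G1 X34.139 Y59.066
G1 X48.945 Y63.383
G1 X61.552 Y54.500
G1 X62.467 Y39.104
G1 X51.001 Y28.790
G0 X84.096 Y107.708
M3 S311
G1 X83.263 Y95.260 F3307
G1 X73.012 Y88.150
G1 X61.061 Y91.732
G1 X56.410 Y103.309
G1 X62.561 Y114.163
G1 X74.883 Y116.121
G1 X84.096 Y107.708
G0 X58.199 Y148.904
M3 S452
G1 X107.594 Y140.082 F1906
G1 X131.494 Y95.963
G1 X111.902 Y49.769
G1 X63.571 Y36.286
G1 X22.895 Y65.666
G1 X20.504 Y115.786
G1 X58.199 Y148.904
G0 X110.962 Y14.755
M3 S311
G1 X115.879 Y45.065 F3307
G1 X116.236 Y72.452
G1 X112.033 Y96.916
G1 X103.271 Y118.456
G1 X89.949 Y137.074
G0 X49.523 Y65.123
M3 S452
G1 X52.315 Y72.214 F1906
G1 X69.423 Y80.082
G1 X90.936 Y85.371
G1 X106.946 Y84.720
G1 X107.542 Y74.771
M5
G0 X0.000 Y0.000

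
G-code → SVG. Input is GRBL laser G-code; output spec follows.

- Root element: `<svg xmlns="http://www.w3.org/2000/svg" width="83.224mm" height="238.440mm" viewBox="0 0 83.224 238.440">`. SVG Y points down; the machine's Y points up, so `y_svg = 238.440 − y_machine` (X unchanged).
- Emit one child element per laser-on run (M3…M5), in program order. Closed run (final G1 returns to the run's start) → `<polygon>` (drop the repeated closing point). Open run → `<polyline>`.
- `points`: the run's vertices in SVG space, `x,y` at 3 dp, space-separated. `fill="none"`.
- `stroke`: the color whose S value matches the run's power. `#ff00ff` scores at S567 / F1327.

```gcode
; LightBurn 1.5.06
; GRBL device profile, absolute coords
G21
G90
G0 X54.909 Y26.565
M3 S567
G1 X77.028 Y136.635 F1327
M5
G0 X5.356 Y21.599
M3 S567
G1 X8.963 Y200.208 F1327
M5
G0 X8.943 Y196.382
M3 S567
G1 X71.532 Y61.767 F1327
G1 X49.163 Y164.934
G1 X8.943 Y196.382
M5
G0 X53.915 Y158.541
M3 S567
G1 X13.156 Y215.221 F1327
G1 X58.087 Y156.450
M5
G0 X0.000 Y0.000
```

Each laser-on run becomes one SVG element. Flip Y back into SVG space with y_svg = 238.440 − y_machine. Every run uses S567, so all elements get stroke `#ff00ff` (score).

Run 1: The run is open, so emit a `<polyline>` with points (Y-flipped): 54.909,211.875 77.028,101.805.

Run 2: The run is open, so emit a `<polyline>` with points (Y-flipped): 5.356,216.841 8.963,38.232.

Run 3: The run returns to its start, so emit a `<polygon>` with points (Y-flipped): 8.943,42.058 71.532,176.673 49.163,73.506.

Run 4: The run is open, so emit a `<polyline>` with points (Y-flipped): 53.915,79.899 13.156,23.219 58.087,81.990.

<svg xmlns="http://www.w3.org/2000/svg" width="83.224mm" height="238.440mm" viewBox="0 0 83.224 238.440">
  <polyline points="54.909,211.875 77.028,101.805" fill="none" stroke="#ff00ff"/>
  <polyline points="5.356,216.841 8.963,38.232" fill="none" stroke="#ff00ff"/>
  <polygon points="8.943,42.058 71.532,176.673 49.163,73.506" fill="none" stroke="#ff00ff"/>
  <polyline points="53.915,79.899 13.156,23.219 58.087,81.990" fill="none" stroke="#ff00ff"/>
</svg>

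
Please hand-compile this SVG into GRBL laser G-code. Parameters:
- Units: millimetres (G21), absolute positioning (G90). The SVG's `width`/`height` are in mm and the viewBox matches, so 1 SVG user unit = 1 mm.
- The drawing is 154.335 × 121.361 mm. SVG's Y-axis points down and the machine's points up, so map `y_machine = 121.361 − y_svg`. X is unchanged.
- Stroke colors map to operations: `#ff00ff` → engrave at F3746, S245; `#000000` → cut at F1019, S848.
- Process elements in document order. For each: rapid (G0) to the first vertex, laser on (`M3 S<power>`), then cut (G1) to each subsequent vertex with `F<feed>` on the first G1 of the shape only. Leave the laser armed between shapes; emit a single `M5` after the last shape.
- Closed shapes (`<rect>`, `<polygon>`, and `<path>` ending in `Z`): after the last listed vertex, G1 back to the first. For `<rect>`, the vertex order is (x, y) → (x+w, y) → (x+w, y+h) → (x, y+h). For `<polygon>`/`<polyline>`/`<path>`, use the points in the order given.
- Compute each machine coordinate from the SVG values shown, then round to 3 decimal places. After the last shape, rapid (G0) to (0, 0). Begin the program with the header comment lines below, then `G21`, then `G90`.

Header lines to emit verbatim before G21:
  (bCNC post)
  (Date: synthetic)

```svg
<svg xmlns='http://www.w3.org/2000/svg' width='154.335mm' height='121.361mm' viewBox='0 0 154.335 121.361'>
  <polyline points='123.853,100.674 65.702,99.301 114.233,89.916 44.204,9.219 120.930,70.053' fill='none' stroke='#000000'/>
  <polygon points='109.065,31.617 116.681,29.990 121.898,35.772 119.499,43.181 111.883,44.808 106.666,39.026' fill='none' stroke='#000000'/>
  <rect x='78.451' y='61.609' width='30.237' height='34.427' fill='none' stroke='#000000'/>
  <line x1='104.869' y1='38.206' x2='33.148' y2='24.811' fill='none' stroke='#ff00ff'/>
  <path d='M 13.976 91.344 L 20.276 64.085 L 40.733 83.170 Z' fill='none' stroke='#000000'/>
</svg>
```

(bCNC post)
(Date: synthetic)
G21
G90
G0 X123.853 Y20.687
M3 S848
G1 X65.702 Y22.060 F1019
G1 X114.233 Y31.445
G1 X44.204 Y112.142
G1 X120.930 Y51.308
G0 X109.065 Y89.744
M3 S848
G1 X116.681 Y91.371 F1019
G1 X121.898 Y85.589
G1 X119.499 Y78.180
G1 X111.883 Y76.553
G1 X106.666 Y82.335
G1 X109.065 Y89.744
G0 X78.451 Y59.752
M3 S848
G1 X108.688 Y59.752 F1019
G1 X108.688 Y25.325
G1 X78.451 Y25.325
G1 X78.451 Y59.752
G0 X104.869 Y83.155
M3 S245
G1 X33.148 Y96.550 F3746
G0 X13.976 Y30.017
M3 S848
G1 X20.276 Y57.276 F1019
G1 X40.733 Y38.191
G1 X13.976 Y30.017
M5
G0 X0.000 Y0.000

1 u = 1 mm; y_m = 121.361 − y.

[1] `<polyline>` open polyline, #000000→cut S848 F1019: (123.853,20.687) → (65.702,22.060) → (114.233,31.445) → (44.204,112.142) → (120.930,51.308)

[2] `<polygon>` regular polygon, #000000→cut S848 F1019: (109.065,89.744) → (116.681,91.371) → (121.898,85.589) → (119.499,78.180) → (111.883,76.553) → (106.666,82.335) → (109.065,89.744) (closed)

[3] `<rect>` rectangle, #000000→cut S848 F1019: (78.451,59.752) → (108.688,59.752) → (108.688,25.325) → (78.451,25.325) → (78.451,59.752) (closed)

[4] `<line>` line segment, #ff00ff→engrave S245 F3746: (104.869,83.155) → (33.148,96.550)

[5] `<path>` regular polygon, #000000→cut S848 F1019: (13.976,30.017) → (20.276,57.276) → (40.733,38.191) → (13.976,30.017) (closed)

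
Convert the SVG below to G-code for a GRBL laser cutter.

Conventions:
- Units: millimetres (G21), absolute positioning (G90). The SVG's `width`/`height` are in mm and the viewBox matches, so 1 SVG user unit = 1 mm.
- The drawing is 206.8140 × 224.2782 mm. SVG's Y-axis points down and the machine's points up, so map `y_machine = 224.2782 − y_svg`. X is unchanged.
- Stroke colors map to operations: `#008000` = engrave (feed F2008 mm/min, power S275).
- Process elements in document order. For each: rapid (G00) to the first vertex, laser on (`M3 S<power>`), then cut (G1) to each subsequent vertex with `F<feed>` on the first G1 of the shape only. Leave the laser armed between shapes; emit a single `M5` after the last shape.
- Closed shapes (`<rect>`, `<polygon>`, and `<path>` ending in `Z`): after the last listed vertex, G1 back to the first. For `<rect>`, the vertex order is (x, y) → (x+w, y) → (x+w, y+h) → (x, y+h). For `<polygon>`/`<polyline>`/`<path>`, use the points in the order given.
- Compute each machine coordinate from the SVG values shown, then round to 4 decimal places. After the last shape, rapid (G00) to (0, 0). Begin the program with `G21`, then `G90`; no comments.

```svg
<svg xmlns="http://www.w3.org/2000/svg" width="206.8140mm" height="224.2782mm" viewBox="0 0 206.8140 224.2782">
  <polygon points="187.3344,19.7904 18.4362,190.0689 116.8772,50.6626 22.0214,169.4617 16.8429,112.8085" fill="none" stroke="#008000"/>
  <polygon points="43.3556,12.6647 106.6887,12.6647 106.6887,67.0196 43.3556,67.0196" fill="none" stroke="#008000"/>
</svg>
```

Since the viewBox matches the mm dimensions, user units are millimetres directly. The only transform is the Y-flip y_m = 224.2782 − y_svg.

Shape 1 is a closed polygon drawn with `<polygon>`. Its stroke #008000 means engrave at S275, F2008. After flipping Y the toolpath is (187.3344,204.4878) → (18.4362,34.2093) → (116.8772,173.6156) → (22.0214,54.8165) → (16.8429,111.4697) → (187.3344,204.4878), returning to the start.

Shape 2 is a rectangle drawn with `<polygon>`. Its stroke #008000 means engrave at S275, F2008. After flipping Y the toolpath is (43.3556,211.6135) → (106.6887,211.6135) → (106.6887,157.2586) → (43.3556,157.2586) → (43.3556,211.6135), returning to the start.

G21
G90
G00 X187.3344 Y204.4878
M3 S275
G1 X18.4362 Y34.2093 F2008
G1 X116.8772 Y173.6156
G1 X22.0214 Y54.8165
G1 X16.8429 Y111.4697
G1 X187.3344 Y204.4878
G00 X43.3556 Y211.6135
M3 S275
G1 X106.6887 Y211.6135 F2008
G1 X106.6887 Y157.2586
G1 X43.3556 Y157.2586
G1 X43.3556 Y211.6135
M5
G00 X0.0000 Y0.0000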